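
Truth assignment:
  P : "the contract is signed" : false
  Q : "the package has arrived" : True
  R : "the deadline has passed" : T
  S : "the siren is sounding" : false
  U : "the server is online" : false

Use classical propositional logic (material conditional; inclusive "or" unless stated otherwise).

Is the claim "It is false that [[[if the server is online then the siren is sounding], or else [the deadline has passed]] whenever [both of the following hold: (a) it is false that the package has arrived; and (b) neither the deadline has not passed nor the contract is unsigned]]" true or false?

False

This is ¬((¬Q ∧ (¬R ↓ ¬P)) → ((U → S) ∨ R)).

¬Q = ¬T = F
¬R = ¬T = F
¬P = ¬F = T
¬R ↓ ¬P = F ↓ T = F
¬Q ∧ (¬R ↓ ¬P) = F ∧ F = F
U → S = F → F = T
(U → S) ∨ R = T ∨ T = T
(¬Q ∧ (¬R ↓ ¬P)) → ((U → S) ∨ R) = F → T = T
¬((¬Q ∧ (¬R ↓ ¬P)) → ((U → S) ∨ R)) = ¬T = F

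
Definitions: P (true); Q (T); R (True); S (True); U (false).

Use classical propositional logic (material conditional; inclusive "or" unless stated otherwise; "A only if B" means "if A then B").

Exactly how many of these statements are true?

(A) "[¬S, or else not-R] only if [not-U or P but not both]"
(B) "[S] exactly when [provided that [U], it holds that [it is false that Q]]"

2

(A): Parsed as (~S | ~R) -> (~U xor P)

~S = ~T = F
~R = ~T = F
~S | ~R = F | F = F
~U = ~F = T
~U xor P = T xor T = F
(~S | ~R) -> (~U xor P) = F -> F = T
So (A) is true.

(B): Formalization: S <-> (U -> ~Q)

~Q = ~T = F
U -> ~Q = F -> F = T
S <-> (U -> ~Q) = T <-> T = T
Hence (B) is true.

True statements: 2 ((A), (B)).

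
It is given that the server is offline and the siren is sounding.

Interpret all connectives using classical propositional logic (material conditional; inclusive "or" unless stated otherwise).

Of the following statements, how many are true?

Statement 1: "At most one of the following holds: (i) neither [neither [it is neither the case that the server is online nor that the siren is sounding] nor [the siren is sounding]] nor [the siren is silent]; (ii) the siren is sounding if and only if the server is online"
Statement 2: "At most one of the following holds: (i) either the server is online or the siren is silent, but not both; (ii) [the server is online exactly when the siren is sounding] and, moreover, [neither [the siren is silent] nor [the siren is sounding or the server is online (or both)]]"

2

Let P = "the server is online" (F), Q = "the siren is sounding" (T).

Statement 1: Parsed as (((P ↓ Q) ↓ Q) ↓ ¬Q) ↑ (Q ↔ P)

P ↓ Q = F ↓ T = F
(P ↓ Q) ↓ Q = F ↓ T = F
¬Q = ¬T = F
((P ↓ Q) ↓ Q) ↓ ¬Q = F ↓ F = T
Q ↔ P = T ↔ F = F
(((P ↓ Q) ↓ Q) ↓ ¬Q) ↑ (Q ↔ P) = T ↑ F = T
Thus Statement 1 is true.

Statement 2: Formalization: (P ⊕ ¬Q) ↑ ((P ↔ Q) ∧ (¬Q ↓ (Q ∨ P)))

¬Q = ¬T = F
P ⊕ ¬Q = F ⊕ F = F
P ↔ Q = F ↔ T = F
¬Q = ¬T = F
Q ∨ P = T ∨ F = T
¬Q ↓ (Q ∨ P) = F ↓ T = F
(P ↔ Q) ∧ (¬Q ↓ (Q ∨ P)) = F ∧ F = F
(P ⊕ ¬Q) ↑ ((P ↔ Q) ∧ (¬Q ↓ (Q ∨ P))) = F ↑ F = T
Thus Statement 2 is true.

2 of the 2 statements are true.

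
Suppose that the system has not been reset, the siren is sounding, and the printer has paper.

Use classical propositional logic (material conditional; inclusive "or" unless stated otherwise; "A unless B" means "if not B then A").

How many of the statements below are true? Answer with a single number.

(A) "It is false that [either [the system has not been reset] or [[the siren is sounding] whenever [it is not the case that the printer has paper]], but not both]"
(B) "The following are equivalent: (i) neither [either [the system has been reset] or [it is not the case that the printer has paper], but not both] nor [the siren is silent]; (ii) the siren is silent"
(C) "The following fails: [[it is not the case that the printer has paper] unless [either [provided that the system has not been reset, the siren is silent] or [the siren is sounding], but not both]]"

1

Let P = "the system has been reset" (False), R = "the printer has paper" (True), Q = "the siren is sounding" (True).

(A): Parsed as not (not P xor (not R -> Q))

not P = not False = True
not R = not True = False
not R -> Q = False -> True = True
not P xor (not R -> Q) = True xor True = False
not (not P xor (not R -> Q)) = not False = True
Hence (A) is true.

(B): In symbols: ((P xor not R) nor not Q) iff not Q

not R = not True = False
P xor not R = False xor False = False
not Q = not True = False
(P xor not R) nor not Q = False nor False = True
not Q = not True = False
((P xor not R) nor not Q) iff not Q = True iff False = False
So (B) is false.

(C): This is not (not R or ((not P -> not Q) xor Q)).

not R = not True = False
not P = not False = True
not Q = not True = False
not P -> not Q = True -> False = False
(not P -> not Q) xor Q = False xor True = True
not R or ((not P -> not Q) xor Q) = False or True = True
not (not R or ((not P -> not Q) xor Q)) = not True = False
Hence (C) is false.

1 of the 3 statements is true.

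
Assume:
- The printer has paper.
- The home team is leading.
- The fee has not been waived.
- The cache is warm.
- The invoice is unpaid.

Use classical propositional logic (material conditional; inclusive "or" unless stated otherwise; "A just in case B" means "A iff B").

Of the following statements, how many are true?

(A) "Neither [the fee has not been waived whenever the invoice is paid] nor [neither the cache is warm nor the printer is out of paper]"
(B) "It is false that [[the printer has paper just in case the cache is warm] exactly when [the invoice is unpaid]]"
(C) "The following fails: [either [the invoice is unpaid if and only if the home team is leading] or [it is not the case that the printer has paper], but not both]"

0

Let U = "the invoice is paid" (False), R = "the fee has been waived" (False), S = "the cache is warm" (True), P = "the printer has paper" (True), Q = "the home team is leading" (True).

(A): In symbols: (U -> not R) nor (S nor not P)

not R = not False = True
U -> not R = False -> True = True
not P = not True = False
S nor not P = True nor False = False
(U -> not R) nor (S nor not P) = True nor False = False
Thus (A) is false.

(B): Parsed as not ((P iff S) iff not U)

P iff S = True iff True = True
not U = not False = True
(P iff S) iff not U = True iff True = True
not ((P iff S) iff not U) = not True = False
Thus (B) is false.

(C): This is not ((not U iff Q) xor not P).

not U = not False = True
not U iff Q = True iff True = True
not P = not True = False
(not U iff Q) xor not P = True xor False = True
not ((not U iff Q) xor not P) = not True = False
Thus (C) is false.

0 of the 3 statements are true (none).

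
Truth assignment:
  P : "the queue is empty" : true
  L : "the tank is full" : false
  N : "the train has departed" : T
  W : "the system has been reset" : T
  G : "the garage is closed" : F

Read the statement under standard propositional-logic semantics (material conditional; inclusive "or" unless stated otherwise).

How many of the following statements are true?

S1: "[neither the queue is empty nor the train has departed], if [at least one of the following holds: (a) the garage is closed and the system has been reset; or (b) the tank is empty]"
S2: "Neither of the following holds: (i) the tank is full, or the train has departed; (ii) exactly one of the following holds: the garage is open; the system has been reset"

S1: Formalization: ((G ∧ W) ∨ ¬L) → (P ↓ N)

G ∧ W = F ∧ T = F
¬L = ¬F = T
(G ∧ W) ∨ ¬L = F ∨ T = T
P ↓ N = T ↓ T = F
((G ∧ W) ∨ ¬L) → (P ↓ N) = T → F = F
Hence S1 is false.

S2: Parsed as (L ∨ N) ↓ (¬G ⊕ W)

L ∨ N = F ∨ T = T
¬G = ¬F = T
¬G ⊕ W = T ⊕ T = F
(L ∨ N) ↓ (¬G ⊕ W) = T ↓ F = F
Hence S2 is false.

0 of the 2 statements are true (none).

0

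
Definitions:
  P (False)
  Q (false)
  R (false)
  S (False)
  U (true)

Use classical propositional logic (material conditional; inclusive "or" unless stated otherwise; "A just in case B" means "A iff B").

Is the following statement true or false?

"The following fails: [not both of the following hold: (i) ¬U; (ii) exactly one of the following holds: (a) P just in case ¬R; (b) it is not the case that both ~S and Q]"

False

Values: U=T, P=F, R=F, S=F, Q=F.
In symbols: ~(~U nand ((P <-> ~R) xor (~S nand Q)))

~U = ~T = F
~R = ~F = T
P <-> ~R = F <-> T = F
~S = ~F = T
~S nand Q = T nand F = T
(P <-> ~R) xor (~S nand Q) = F xor T = T
~U nand ((P <-> ~R) xor (~S nand Q)) = F nand T = T
~(~U nand ((P <-> ~R) xor (~S nand Q))) = ~T = F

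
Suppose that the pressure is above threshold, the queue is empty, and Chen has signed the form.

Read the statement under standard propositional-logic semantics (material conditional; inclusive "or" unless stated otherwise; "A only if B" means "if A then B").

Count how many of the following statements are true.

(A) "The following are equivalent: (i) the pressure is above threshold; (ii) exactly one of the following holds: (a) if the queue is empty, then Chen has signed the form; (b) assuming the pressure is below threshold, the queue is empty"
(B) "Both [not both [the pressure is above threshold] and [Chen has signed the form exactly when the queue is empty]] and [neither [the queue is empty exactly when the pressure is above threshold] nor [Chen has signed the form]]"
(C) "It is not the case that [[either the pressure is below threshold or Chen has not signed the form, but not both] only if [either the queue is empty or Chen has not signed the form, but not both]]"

0

Let P = "the pressure is above threshold" (T), Q = "the queue is empty" (T), R = "Chen has signed the form" (T).

(A): In symbols: P ↔ ((Q → R) ⊕ (¬P → Q))

Q → R = T → T = T
¬P = ¬T = F
¬P → Q = F → T = T
(Q → R) ⊕ (¬P → Q) = T ⊕ T = F
P ↔ ((Q → R) ⊕ (¬P → Q)) = T ↔ F = F
Hence (A) is false.

(B): Formalization: (P ↑ (R ↔ Q)) ∧ ((Q ↔ P) ↓ R)

R ↔ Q = T ↔ T = T
P ↑ (R ↔ Q) = T ↑ T = F
Q ↔ P = T ↔ T = T
(Q ↔ P) ↓ R = T ↓ T = F
(P ↑ (R ↔ Q)) ∧ ((Q ↔ P) ↓ R) = F ∧ F = F
Hence (B) is false.

(C): Formalization: ¬((¬P ⊕ ¬R) → (Q ⊕ ¬R))

¬P = ¬T = F
¬R = ¬T = F
¬P ⊕ ¬R = F ⊕ F = F
¬R = ¬T = F
Q ⊕ ¬R = T ⊕ F = T
(¬P ⊕ ¬R) → (Q ⊕ ¬R) = F → T = T
¬((¬P ⊕ ¬R) → (Q ⊕ ¬R)) = ¬T = F
Hence (C) is false.

True statements: 0 (none).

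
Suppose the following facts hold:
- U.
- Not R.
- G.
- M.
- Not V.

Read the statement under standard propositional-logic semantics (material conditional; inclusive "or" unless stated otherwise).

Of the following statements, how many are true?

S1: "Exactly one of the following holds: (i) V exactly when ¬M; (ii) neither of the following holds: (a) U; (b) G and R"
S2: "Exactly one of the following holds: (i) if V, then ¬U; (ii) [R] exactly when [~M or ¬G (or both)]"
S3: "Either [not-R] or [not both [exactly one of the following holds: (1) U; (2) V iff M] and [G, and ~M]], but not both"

1

S1: Formalization: (V <-> ~M) xor (U nor (G & R))

~M = ~T = F
V <-> ~M = F <-> F = T
G & R = T & F = F
U nor (G & R) = T nor F = F
(V <-> ~M) xor (U nor (G & R)) = T xor F = T
So S1 is true.

S2: This is (V -> ~U) xor (R <-> (~M | ~G)).

~U = ~T = F
V -> ~U = F -> F = T
~M = ~T = F
~G = ~T = F
~M | ~G = F | F = F
R <-> (~M | ~G) = F <-> F = T
(V -> ~U) xor (R <-> (~M | ~G)) = T xor T = F
Thus S2 is false.

S3: In symbols: ~R xor ((U xor (V <-> M)) nand (G & ~M))

~R = ~F = T
V <-> M = F <-> T = F
U xor (V <-> M) = T xor F = T
~M = ~T = F
G & ~M = T & F = F
(U xor (V <-> M)) nand (G & ~M) = T nand F = T
~R xor ((U xor (V <-> M)) nand (G & ~M)) = T xor T = F
Thus S3 is false.

1 of the 3 statements is true (S1).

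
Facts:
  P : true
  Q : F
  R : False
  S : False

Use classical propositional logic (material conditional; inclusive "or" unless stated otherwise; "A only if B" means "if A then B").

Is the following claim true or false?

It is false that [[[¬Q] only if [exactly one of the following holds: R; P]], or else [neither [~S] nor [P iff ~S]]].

False

Parsed as not ((not Q -> (R xor P)) or (not S nor (P iff not S)))

not Q = not False = True
R xor P = False xor True = True
not Q -> (R xor P) = True -> True = True
not S = not False = True
not S = not False = True
P iff not S = True iff True = True
not S nor (P iff not S) = True nor True = False
(not Q -> (R xor P)) or (not S nor (P iff not S)) = True or False = True
not ((not Q -> (R xor P)) or (not S nor (P iff not S))) = not True = False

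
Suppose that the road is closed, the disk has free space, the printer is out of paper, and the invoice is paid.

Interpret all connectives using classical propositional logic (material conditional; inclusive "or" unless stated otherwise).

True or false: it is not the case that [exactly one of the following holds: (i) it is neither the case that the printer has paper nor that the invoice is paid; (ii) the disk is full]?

true

Let R = "the printer has paper" (F), S = "the invoice is paid" (T), Q = "the disk is full" (F).
In symbols: ¬((R ↓ S) ⊕ Q)

R ↓ S = F ↓ T = F
(R ↓ S) ⊕ Q = F ⊕ F = F
¬((R ↓ S) ⊕ Q) = ¬F = T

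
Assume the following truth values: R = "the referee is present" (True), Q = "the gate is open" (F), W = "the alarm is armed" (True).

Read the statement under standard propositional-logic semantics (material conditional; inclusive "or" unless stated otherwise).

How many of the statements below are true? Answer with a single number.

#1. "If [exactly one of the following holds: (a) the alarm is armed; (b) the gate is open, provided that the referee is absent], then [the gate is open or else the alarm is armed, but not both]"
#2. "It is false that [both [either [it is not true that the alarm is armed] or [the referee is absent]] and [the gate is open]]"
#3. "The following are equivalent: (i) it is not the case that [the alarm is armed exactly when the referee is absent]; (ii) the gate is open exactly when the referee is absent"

3

#1: Formalization: (W xor (~R -> Q)) -> (Q xor W)

~R = ~T = F
~R -> Q = F -> F = T
W xor (~R -> Q) = T xor T = F
Q xor W = F xor T = T
(W xor (~R -> Q)) -> (Q xor W) = F -> T = T
Hence #1 is true.

#2: Parsed as ~((~W | ~R) & Q)

~W = ~T = F
~R = ~T = F
~W | ~R = F | F = F
(~W | ~R) & Q = F & F = F
~((~W | ~R) & Q) = ~F = T
Hence #2 is true.

#3: In symbols: ~(W <-> ~R) <-> (Q <-> ~R)

~R = ~T = F
W <-> ~R = T <-> F = F
~(W <-> ~R) = ~F = T
~R = ~T = F
Q <-> ~R = F <-> F = T
~(W <-> ~R) <-> (Q <-> ~R) = T <-> T = T
So #3 is true.

Count: 3.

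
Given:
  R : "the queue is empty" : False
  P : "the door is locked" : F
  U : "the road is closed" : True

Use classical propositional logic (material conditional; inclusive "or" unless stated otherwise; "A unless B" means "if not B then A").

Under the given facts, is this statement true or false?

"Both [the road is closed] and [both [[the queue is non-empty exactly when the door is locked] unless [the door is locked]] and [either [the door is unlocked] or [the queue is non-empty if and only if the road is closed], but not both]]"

Formalization: U and (((not R iff P) or P) and (not P xor (not R iff U)))

not R = not False = True
not R iff P = True iff False = False
(not R iff P) or P = False or False = False
not P = not False = True
not R = not False = True
not R iff U = True iff True = True
not P xor (not R iff U) = True xor True = False
((not R iff P) or P) and (not P xor (not R iff U)) = False and False = False
U and (((not R iff P) or P) and (not P xor (not R iff U))) = True and False = False

False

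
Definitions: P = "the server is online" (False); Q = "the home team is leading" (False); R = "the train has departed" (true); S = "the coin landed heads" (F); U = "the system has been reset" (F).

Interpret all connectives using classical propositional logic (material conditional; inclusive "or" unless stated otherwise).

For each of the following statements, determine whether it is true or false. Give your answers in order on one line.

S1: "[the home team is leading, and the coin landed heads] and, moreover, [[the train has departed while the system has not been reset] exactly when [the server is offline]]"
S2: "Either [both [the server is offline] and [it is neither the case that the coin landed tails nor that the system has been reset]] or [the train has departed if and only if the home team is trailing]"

S1 F; S2 T

S1: This is (Q & S) & ((R & ~U) <-> ~P).

Q & S = F & F = F
~U = ~F = T
R & ~U = T & T = T
~P = ~F = T
(R & ~U) <-> ~P = T <-> T = T
(Q & S) & ((R & ~U) <-> ~P) = F & T = F
Hence S1 is false.

S2: Formalization: (~P & (~S nor U)) | (R <-> ~Q)

~P = ~F = T
~S = ~F = T
~S nor U = T nor F = F
~P & (~S nor U) = T & F = F
~Q = ~F = T
R <-> ~Q = T <-> T = T
(~P & (~S nor U)) | (R <-> ~Q) = F | T = T
So S2 is true.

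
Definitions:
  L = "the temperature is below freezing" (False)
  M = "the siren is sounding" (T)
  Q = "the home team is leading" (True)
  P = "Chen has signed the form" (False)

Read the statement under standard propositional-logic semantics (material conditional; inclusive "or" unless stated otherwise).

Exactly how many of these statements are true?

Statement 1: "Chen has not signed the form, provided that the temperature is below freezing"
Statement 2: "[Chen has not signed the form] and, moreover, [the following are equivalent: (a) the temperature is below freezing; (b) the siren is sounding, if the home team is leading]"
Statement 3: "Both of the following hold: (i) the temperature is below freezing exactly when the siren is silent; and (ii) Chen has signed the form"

1

Statement 1: Parsed as L → ¬P

¬P = ¬F = T
L → ¬P = F → T = T
Hence Statement 1 is true.

Statement 2: Parsed as ¬P ∧ (L ↔ (Q → M))

¬P = ¬F = T
Q → M = T → T = T
L ↔ (Q → M) = F ↔ T = F
¬P ∧ (L ↔ (Q → M)) = T ∧ F = F
So Statement 2 is false.

Statement 3: In symbols: (L ↔ ¬M) ∧ P

¬M = ¬T = F
L ↔ ¬M = F ↔ F = T
(L ↔ ¬M) ∧ P = T ∧ F = F
So Statement 3 is false.

True statements: 1 (Statement 1).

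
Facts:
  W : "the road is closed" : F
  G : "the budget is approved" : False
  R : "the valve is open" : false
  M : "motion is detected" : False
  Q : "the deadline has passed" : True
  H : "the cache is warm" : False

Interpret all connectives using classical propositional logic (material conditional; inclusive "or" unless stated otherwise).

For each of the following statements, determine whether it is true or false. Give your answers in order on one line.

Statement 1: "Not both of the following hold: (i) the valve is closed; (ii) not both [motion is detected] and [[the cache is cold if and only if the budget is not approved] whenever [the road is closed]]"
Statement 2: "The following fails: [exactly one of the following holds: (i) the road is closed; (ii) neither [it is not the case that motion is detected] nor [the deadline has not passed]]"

Statement 1 F / Statement 2 T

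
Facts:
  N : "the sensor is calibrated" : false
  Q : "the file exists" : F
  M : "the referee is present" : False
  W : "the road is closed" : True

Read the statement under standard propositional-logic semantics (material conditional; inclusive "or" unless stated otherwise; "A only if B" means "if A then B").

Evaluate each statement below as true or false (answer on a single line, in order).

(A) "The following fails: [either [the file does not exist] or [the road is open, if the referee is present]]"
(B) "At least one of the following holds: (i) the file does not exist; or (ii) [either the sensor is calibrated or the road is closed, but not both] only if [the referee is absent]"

(A): In symbols: ¬(¬Q ∨ (M → ¬W))

¬Q = ¬F = T
¬W = ¬T = F
M → ¬W = F → F = T
¬Q ∨ (M → ¬W) = T ∨ T = T
¬(¬Q ∨ (M → ¬W)) = ¬T = F
Hence (A) is false.

(B): In symbols: ¬Q ∨ ((N ⊕ W) → ¬M)

¬Q = ¬F = T
N ⊕ W = F ⊕ T = T
¬M = ¬F = T
(N ⊕ W) → ¬M = T → T = T
¬Q ∨ ((N ⊕ W) → ¬M) = T ∨ T = T
So (B) is true.

(A) False, (B) True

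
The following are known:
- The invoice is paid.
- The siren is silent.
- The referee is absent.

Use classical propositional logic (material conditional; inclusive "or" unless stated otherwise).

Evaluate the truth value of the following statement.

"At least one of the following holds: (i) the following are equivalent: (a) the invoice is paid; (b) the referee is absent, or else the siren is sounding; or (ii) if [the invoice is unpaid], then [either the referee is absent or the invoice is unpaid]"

The statement is true.

Let P = "the invoice is paid" (T), R = "the referee is present" (F), Q = "the siren is sounding" (F).
In symbols: (P <-> (~R | Q)) | (~P -> (~R | ~P))

~R = ~F = T
~R | Q = T | F = T
P <-> (~R | Q) = T <-> T = T
~P = ~T = F
~R = ~F = T
~P = ~T = F
~R | ~P = T | F = T
~P -> (~R | ~P) = F -> T = T
(P <-> (~R | Q)) | (~P -> (~R | ~P)) = T | T = T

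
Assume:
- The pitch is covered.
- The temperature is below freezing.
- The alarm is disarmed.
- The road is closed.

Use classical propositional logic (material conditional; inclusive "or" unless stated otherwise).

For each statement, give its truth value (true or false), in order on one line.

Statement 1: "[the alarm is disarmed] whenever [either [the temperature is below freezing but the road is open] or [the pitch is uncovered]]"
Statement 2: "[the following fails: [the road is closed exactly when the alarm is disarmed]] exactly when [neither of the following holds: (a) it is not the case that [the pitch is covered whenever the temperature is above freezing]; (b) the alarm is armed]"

Statement 1 True, Statement 2 False

Let M = "the temperature is below freezing" (True), P = "the road is closed" (True), G = "the pitch is covered" (True), W = "the alarm is armed" (False).

Statement 1: In symbols: ((M and not P) or not G) -> not W

not P = not True = False
M and not P = True and False = False
not G = not True = False
(M and not P) or not G = False or False = False
not W = not False = True
((M and not P) or not G) -> not W = False -> True = True
Thus Statement 1 is true.

Statement 2: This is not (P iff not W) iff (not (not M -> G) nor W).

not W = not False = True
P iff not W = True iff True = True
not (P iff not W) = not True = False
not M = not True = False
not M -> G = False -> True = True
not (not M -> G) = not True = False
not (not M -> G) nor W = False nor False = True
not (P iff not W) iff (not (not M -> G) nor W) = False iff True = False
So Statement 2 is false.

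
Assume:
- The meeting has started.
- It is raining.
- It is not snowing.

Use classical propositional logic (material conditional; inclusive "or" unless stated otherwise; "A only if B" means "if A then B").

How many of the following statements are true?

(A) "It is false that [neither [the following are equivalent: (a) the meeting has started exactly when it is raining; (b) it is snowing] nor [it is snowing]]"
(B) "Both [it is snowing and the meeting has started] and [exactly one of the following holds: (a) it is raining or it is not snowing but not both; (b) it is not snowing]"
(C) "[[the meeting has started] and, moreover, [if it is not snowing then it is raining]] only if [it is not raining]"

0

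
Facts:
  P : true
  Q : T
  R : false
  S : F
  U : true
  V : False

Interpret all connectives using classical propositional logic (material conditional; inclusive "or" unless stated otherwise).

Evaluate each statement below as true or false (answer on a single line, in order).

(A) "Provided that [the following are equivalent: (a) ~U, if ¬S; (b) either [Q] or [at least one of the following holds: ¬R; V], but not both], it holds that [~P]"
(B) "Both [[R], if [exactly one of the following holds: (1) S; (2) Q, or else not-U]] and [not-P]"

(A) false / (B) false

(A): Formalization: ((¬S → ¬U) ↔ (Q ⊕ (¬R ∨ V))) → ¬P

¬S = ¬F = T
¬U = ¬T = F
¬S → ¬U = T → F = F
¬R = ¬F = T
¬R ∨ V = T ∨ F = T
Q ⊕ (¬R ∨ V) = T ⊕ T = F
(¬S → ¬U) ↔ (Q ⊕ (¬R ∨ V)) = F ↔ F = T
¬P = ¬T = F
((¬S → ¬U) ↔ (Q ⊕ (¬R ∨ V))) → ¬P = T → F = F
Hence (A) is false.

(B): This is ((S ⊕ (Q ∨ ¬U)) → R) ∧ ¬P.

¬U = ¬T = F
Q ∨ ¬U = T ∨ F = T
S ⊕ (Q ∨ ¬U) = F ⊕ T = T
(S ⊕ (Q ∨ ¬U)) → R = T → F = F
¬P = ¬T = F
((S ⊕ (Q ∨ ¬U)) → R) ∧ ¬P = F ∧ F = F
Thus (B) is false.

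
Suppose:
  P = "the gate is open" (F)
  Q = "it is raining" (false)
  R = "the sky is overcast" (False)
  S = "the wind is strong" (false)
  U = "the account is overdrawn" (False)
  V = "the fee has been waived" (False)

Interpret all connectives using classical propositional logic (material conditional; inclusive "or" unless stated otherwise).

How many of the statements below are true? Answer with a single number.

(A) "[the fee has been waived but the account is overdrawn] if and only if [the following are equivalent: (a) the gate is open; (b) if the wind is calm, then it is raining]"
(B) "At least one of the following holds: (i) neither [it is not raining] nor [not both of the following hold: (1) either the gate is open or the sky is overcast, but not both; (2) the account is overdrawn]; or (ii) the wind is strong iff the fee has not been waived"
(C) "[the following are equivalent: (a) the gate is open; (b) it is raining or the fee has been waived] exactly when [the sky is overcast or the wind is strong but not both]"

0

(A): This is (V & U) <-> (P <-> (~S -> Q)).

V & U = F & F = F
~S = ~F = T
~S -> Q = T -> F = F
P <-> (~S -> Q) = F <-> F = T
(V & U) <-> (P <-> (~S -> Q)) = F <-> T = F
Thus (A) is false.

(B): This is (~Q nor ((P xor R) nand U)) | (S <-> ~V).

~Q = ~F = T
P xor R = F xor F = F
(P xor R) nand U = F nand F = T
~Q nor ((P xor R) nand U) = T nor T = F
~V = ~F = T
S <-> ~V = F <-> T = F
(~Q nor ((P xor R) nand U)) | (S <-> ~V) = F | F = F
So (B) is false.

(C): This is (P <-> (Q | V)) <-> (R xor S).

Q | V = F | F = F
P <-> (Q | V) = F <-> F = T
R xor S = F xor F = F
(P <-> (Q | V)) <-> (R xor S) = T <-> F = F
So (C) is false.

Count: 0.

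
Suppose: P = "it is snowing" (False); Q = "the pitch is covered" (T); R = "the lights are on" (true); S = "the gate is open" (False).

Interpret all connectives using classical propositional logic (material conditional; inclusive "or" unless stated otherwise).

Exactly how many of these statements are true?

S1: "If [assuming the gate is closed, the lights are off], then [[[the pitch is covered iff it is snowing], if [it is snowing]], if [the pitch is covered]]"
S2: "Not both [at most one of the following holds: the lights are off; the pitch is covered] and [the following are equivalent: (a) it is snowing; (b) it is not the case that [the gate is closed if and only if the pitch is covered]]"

1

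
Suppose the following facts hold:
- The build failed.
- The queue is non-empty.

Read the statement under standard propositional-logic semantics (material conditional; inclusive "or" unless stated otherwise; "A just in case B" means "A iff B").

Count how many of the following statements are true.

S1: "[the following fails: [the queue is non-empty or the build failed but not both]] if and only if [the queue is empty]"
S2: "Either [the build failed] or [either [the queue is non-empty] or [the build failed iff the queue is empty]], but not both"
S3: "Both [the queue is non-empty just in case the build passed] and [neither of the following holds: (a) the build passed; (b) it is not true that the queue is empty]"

0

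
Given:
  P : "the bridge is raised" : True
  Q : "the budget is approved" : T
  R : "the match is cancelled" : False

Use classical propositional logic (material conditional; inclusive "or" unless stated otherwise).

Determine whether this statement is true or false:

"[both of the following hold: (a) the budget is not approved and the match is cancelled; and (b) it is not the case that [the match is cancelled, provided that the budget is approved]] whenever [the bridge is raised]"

False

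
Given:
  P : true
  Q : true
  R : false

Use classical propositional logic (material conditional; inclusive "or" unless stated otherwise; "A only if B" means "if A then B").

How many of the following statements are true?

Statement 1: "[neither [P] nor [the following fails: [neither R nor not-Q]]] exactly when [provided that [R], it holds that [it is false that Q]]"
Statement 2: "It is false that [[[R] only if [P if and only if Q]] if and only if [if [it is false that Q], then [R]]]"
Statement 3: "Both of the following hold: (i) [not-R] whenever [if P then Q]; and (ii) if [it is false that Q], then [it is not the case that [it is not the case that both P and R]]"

1

Statement 1: Parsed as (P nor ~(R nor ~Q)) <-> (R -> ~Q)

~Q = ~T = F
R nor ~Q = F nor F = T
~(R nor ~Q) = ~T = F
P nor ~(R nor ~Q) = T nor F = F
~Q = ~T = F
R -> ~Q = F -> F = T
(P nor ~(R nor ~Q)) <-> (R -> ~Q) = F <-> T = F
Hence Statement 1 is false.

Statement 2: Formalization: ~((R -> (P <-> Q)) <-> (~Q -> R))

P <-> Q = T <-> T = T
R -> (P <-> Q) = F -> T = T
~Q = ~T = F
~Q -> R = F -> F = T
(R -> (P <-> Q)) <-> (~Q -> R) = T <-> T = T
~((R -> (P <-> Q)) <-> (~Q -> R)) = ~T = F
So Statement 2 is false.

Statement 3: Parsed as ((P -> Q) -> ~R) & (~Q -> ~(P nand R))

P -> Q = T -> T = T
~R = ~F = T
(P -> Q) -> ~R = T -> T = T
~Q = ~T = F
P nand R = T nand F = T
~(P nand R) = ~T = F
~Q -> ~(P nand R) = F -> F = T
((P -> Q) -> ~R) & (~Q -> ~(P nand R)) = T & T = T
Thus Statement 3 is true.

Count: 1.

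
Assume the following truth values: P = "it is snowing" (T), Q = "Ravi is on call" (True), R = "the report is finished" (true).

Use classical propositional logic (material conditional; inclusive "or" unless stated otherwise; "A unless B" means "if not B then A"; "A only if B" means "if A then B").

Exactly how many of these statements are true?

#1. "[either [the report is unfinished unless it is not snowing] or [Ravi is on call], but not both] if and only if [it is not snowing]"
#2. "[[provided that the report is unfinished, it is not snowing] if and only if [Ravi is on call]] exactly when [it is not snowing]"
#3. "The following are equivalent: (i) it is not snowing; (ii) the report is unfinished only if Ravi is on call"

#1: Parsed as ((¬R ∨ ¬P) ⊕ Q) ↔ ¬P

¬R = ¬T = F
¬P = ¬T = F
¬R ∨ ¬P = F ∨ F = F
(¬R ∨ ¬P) ⊕ Q = F ⊕ T = T
¬P = ¬T = F
((¬R ∨ ¬P) ⊕ Q) ↔ ¬P = T ↔ F = F
So #1 is false.

#2: In symbols: ((¬R → ¬P) ↔ Q) ↔ ¬P

¬R = ¬T = F
¬P = ¬T = F
¬R → ¬P = F → F = T
(¬R → ¬P) ↔ Q = T ↔ T = T
¬P = ¬T = F
((¬R → ¬P) ↔ Q) ↔ ¬P = T ↔ F = F
Hence #2 is false.

#3: This is ¬P ↔ (¬R → Q).

¬P = ¬T = F
¬R = ¬T = F
¬R → Q = F → T = T
¬P ↔ (¬R → Q) = F ↔ T = F
So #3 is false.

Count: 0.

0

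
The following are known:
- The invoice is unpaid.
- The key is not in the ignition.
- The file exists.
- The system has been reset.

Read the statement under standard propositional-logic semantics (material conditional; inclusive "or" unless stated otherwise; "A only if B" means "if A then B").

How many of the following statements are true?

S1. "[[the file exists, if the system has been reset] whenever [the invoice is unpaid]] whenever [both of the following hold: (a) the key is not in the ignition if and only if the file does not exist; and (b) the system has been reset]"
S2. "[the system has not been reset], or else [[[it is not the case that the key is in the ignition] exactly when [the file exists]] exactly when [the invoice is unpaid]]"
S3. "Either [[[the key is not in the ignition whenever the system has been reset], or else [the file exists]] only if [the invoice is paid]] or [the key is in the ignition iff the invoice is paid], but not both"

3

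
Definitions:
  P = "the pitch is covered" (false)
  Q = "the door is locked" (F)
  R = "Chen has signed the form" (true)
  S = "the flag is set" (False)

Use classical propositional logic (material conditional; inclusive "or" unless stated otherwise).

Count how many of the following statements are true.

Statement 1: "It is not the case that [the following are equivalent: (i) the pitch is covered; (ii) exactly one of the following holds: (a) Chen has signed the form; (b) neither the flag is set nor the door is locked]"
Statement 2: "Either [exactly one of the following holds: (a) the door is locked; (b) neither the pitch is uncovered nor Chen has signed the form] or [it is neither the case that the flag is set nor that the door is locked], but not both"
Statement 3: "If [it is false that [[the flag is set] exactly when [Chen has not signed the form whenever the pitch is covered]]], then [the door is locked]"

1

Statement 1: Parsed as ~(P <-> (R xor (S nor Q)))

S nor Q = F nor F = T
R xor (S nor Q) = T xor T = F
P <-> (R xor (S nor Q)) = F <-> F = T
~(P <-> (R xor (S nor Q))) = ~T = F
So Statement 1 is false.

Statement 2: This is (Q xor (~P nor R)) xor (S nor Q).

~P = ~F = T
~P nor R = T nor T = F
Q xor (~P nor R) = F xor F = F
S nor Q = F nor F = T
(Q xor (~P nor R)) xor (S nor Q) = F xor T = T
Thus Statement 2 is true.

Statement 3: This is ~(S <-> (P -> ~R)) -> Q.

~R = ~T = F
P -> ~R = F -> F = T
S <-> (P -> ~R) = F <-> T = F
~(S <-> (P -> ~R)) = ~F = T
~(S <-> (P -> ~R)) -> Q = T -> F = F
So Statement 3 is false.

1 of the 3 statements is true (Statement 2).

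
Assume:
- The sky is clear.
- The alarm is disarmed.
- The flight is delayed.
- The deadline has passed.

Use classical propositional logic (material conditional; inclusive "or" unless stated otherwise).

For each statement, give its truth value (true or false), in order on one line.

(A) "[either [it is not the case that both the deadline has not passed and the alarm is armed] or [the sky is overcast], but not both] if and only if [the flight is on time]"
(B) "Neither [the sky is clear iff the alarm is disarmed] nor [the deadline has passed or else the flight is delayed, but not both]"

Let S = "the deadline has passed" (True), U = "the alarm is armed" (False), M = "the sky is overcast" (False), K = "the flight is delayed" (True).

(A): Formalization: ((not S nand U) xor M) iff not K

not S = not True = False
not S nand U = False nand False = True
(not S nand U) xor M = True xor False = True
not K = not True = False
((not S nand U) xor M) iff not K = True iff False = False
So (A) is false.

(B): Formalization: (not M iff not U) nor (S xor K)

not M = not False = True
not U = not False = True
not M iff not U = True iff True = True
S xor K = True xor True = False
(not M iff not U) nor (S xor K) = True nor False = False
So (B) is false.

(A) F; (B) F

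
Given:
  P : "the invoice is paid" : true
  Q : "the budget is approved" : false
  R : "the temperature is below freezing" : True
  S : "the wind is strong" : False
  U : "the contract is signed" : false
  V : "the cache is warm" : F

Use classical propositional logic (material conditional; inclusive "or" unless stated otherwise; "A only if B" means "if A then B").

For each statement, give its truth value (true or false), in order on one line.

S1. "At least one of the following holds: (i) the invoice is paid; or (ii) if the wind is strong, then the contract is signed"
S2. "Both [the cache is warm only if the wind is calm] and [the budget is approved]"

S1 T; S2 F

S1: In symbols: P | (S -> U)

S -> U = F -> F = T
P | (S -> U) = T | T = T
So S1 is true.

S2: This is (V -> ~S) & Q.

~S = ~F = T
V -> ~S = F -> T = T
(V -> ~S) & Q = T & F = F
Thus S2 is false.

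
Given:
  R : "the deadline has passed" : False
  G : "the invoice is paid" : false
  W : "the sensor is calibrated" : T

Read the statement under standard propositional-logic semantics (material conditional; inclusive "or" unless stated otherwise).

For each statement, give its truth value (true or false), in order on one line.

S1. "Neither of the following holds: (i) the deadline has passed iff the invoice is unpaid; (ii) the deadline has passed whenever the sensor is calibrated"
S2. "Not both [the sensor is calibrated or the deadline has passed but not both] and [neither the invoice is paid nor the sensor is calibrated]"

S1: This is (R <-> ~G) nor (W -> R).

~G = ~F = T
R <-> ~G = F <-> T = F
W -> R = T -> F = F
(R <-> ~G) nor (W -> R) = F nor F = T
So S1 is true.

S2: Parsed as (W xor R) nand (G nor W)

W xor R = T xor F = T
G nor W = F nor T = F
(W xor R) nand (G nor W) = T nand F = T
Hence S2 is true.

S1 T; S2 T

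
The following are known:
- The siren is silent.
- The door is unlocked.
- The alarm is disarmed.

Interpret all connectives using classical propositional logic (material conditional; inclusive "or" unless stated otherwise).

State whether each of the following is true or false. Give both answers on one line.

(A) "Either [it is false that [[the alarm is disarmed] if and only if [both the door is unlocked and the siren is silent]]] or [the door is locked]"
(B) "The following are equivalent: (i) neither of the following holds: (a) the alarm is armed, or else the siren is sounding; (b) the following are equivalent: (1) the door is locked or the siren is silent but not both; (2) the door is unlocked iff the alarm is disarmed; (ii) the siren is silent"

(A) F, (B) F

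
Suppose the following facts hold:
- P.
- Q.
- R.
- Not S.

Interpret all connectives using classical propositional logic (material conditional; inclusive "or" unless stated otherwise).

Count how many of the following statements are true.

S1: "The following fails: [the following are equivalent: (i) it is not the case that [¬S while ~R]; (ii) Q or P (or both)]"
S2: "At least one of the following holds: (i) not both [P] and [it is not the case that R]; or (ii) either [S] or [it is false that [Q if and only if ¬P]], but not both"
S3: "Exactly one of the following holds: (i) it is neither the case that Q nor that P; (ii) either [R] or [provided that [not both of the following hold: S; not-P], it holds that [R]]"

2

S1: This is ~(~(~S & ~R) <-> (Q | P)).

~S = ~F = T
~R = ~T = F
~S & ~R = T & F = F
~(~S & ~R) = ~F = T
Q | P = T | T = T
~(~S & ~R) <-> (Q | P) = T <-> T = T
~(~(~S & ~R) <-> (Q | P)) = ~T = F
So S1 is false.

S2: Formalization: (P nand ~R) | (S xor ~(Q <-> ~P))

~R = ~T = F
P nand ~R = T nand F = T
~P = ~T = F
Q <-> ~P = T <-> F = F
~(Q <-> ~P) = ~F = T
S xor ~(Q <-> ~P) = F xor T = T
(P nand ~R) | (S xor ~(Q <-> ~P)) = T | T = T
Thus S2 is true.

S3: Formalization: (Q nor P) xor (R | ((S nand ~P) -> R))

Q nor P = T nor T = F
~P = ~T = F
S nand ~P = F nand F = T
(S nand ~P) -> R = T -> T = T
R | ((S nand ~P) -> R) = T | T = T
(Q nor P) xor (R | ((S nand ~P) -> R)) = F xor T = T
Hence S3 is true.

Count: 2.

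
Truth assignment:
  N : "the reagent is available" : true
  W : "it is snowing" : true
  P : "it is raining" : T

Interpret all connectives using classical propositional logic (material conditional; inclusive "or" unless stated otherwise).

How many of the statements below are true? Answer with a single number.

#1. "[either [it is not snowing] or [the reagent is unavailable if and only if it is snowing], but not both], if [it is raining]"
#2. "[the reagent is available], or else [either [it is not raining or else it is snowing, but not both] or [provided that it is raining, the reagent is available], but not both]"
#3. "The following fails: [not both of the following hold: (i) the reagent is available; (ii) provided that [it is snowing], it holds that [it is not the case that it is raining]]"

#1: Parsed as P -> (~W xor (~N <-> W))

~W = ~T = F
~N = ~T = F
~N <-> W = F <-> T = F
~W xor (~N <-> W) = F xor F = F
P -> (~W xor (~N <-> W)) = T -> F = F
So #1 is false.

#2: Parsed as N | ((~P xor W) xor (P -> N))

~P = ~T = F
~P xor W = F xor T = T
P -> N = T -> T = T
(~P xor W) xor (P -> N) = T xor T = F
N | ((~P xor W) xor (P -> N)) = T | F = T
Thus #2 is true.

#3: Formalization: ~(N nand (W -> ~P))

~P = ~T = F
W -> ~P = T -> F = F
N nand (W -> ~P) = T nand F = T
~(N nand (W -> ~P)) = ~T = F
Thus #3 is false.

1 of the 3 statements is true.

1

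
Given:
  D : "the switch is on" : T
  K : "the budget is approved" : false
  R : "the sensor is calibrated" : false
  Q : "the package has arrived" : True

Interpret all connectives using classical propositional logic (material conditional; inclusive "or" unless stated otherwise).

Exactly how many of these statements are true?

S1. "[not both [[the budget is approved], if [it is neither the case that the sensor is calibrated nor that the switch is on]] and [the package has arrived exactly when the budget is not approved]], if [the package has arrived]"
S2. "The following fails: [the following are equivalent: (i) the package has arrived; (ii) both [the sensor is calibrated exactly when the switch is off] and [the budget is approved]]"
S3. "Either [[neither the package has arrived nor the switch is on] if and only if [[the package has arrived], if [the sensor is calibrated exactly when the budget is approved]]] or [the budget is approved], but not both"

1

S1: Formalization: Q -> (((R nor D) -> K) nand (Q iff not K))

R nor D = False nor True = False
(R nor D) -> K = False -> False = True
not K = not False = True
Q iff not K = True iff True = True
((R nor D) -> K) nand (Q iff not K) = True nand True = False
Q -> (((R nor D) -> K) nand (Q iff not K)) = True -> False = False
Hence S1 is false.

S2: In symbols: not (Q iff ((R iff not D) and K))

not D = not True = False
R iff not D = False iff False = True
(R iff not D) and K = True and False = False
Q iff ((R iff not D) and K) = True iff False = False
not (Q iff ((R iff not D) and K)) = not False = True
Hence S2 is true.

S3: Parsed as ((Q nor D) iff ((R iff K) -> Q)) xor K

Q nor D = True nor True = False
R iff K = False iff False = True
(R iff K) -> Q = True -> True = True
(Q nor D) iff ((R iff K) -> Q) = False iff True = False
((Q nor D) iff ((R iff K) -> Q)) xor K = False xor False = False
Thus S3 is false.

True statements: 1.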